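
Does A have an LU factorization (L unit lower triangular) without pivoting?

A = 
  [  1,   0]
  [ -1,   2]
Yes.
A[1,1] = 1 ≠ 0, so Gaussian elimination proceeds without a row swap: multiplier ℓ₂₁ = (-1)/(1) = -1, and U[2,2] = 2 - (-1)(0) = 2.
L = 
  [  1,   0]
  [ -1,   1]
U = 
  [  1,   0]
  [  0,   2]
Check row 2 of LU: [(-1)(1), (-1)(0) + 2] = [-1, 2] = row 2 of A ✓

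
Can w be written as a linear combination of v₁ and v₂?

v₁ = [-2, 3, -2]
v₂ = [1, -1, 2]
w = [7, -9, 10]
Yes

Form the augmented matrix and row-reduce:
[v₁|v₂|w] = 
  [ -2,   1,   7]
  [  3,  -1,  -9]
  [ -2,   2,  10]
R2 → R2 + (3/2)·R1
R3 → R3 - (1)·R1
R3 → R3 - (2)·R2
REF = 
  [ -2,   1,   7]
  [  0, 1/2, 3/2]
  [  0,   0,   0]

No row of the form [0 0 | nonzero], so the system is consistent. Back-substitution gives c₁ = -2, c₂ = 3: w = (-2)·v₁ + (3)·v₂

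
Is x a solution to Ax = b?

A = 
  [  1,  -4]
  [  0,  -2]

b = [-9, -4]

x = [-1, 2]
Yes

Ax = [-9, -4] = b ✓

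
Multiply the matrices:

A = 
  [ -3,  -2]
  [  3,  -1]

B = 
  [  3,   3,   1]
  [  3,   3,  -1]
A is 2×2 and B is 2×3, so AB is 2×3. Each entry is (row of A)·(column of B):
AB[1,1] = (-3)(3) + (-2)(3) = -15
AB[1,2] = (-3)(3) + (-2)(3) = -15
AB[1,3] = (-3)(1) + (-2)(-1) = -1
AB[2,1] = (3)(3) + (-1)(3) = 6
AB[2,2] = (3)(3) + (-1)(3) = 6
AB[2,3] = (3)(1) + (-1)(-1) = 4

AB = 
  [-15, -15,  -1]
  [  6,   6,   4]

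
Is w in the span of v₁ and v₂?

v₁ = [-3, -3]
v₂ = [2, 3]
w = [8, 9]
Yes

Form the augmented matrix and row-reduce:
[v₁|v₂|w] = 
  [ -3,   2,   8]
  [ -3,   3,   9]
R2 → R2 - (1)·R1
REF = 
  [ -3,   2,   8]
  [  0,   1,   1]

No row of the form [0 0 | nonzero], so the system is consistent. Back-substitution gives c₁ = -2, c₂ = 1: w = (-2)·v₁ + (1)·v₂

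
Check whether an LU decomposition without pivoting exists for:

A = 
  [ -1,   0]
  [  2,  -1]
Yes.
A[1,1] = -1 ≠ 0, so Gaussian elimination proceeds without a row swap: multiplier ℓ₂₁ = (2)/(-1) = -2, and U[2,2] = -1 - (-2)(0) = -1.
L = 
  [  1,   0]
  [ -2,   1]
U = 
  [ -1,   0]
  [  0,  -1]
Check row 2 of LU: [(-2)(-1), (-2)(0) + (-1)] = [2, -1] = row 2 of A ✓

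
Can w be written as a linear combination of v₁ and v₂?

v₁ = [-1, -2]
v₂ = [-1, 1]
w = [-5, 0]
Yes

Form the augmented matrix and row-reduce:
[v₁|v₂|w] = 
  [ -1,  -1,  -5]
  [ -2,   1,   0]
R2 → R2 - (2)·R1
REF = 
  [ -1,  -1,  -5]
  [  0,   3,  10]

No row of the form [0 0 | nonzero], so the system is consistent. Back-substitution gives c₁ = 5/3, c₂ = 10/3: w = (5/3)·v₁ + (10/3)·v₂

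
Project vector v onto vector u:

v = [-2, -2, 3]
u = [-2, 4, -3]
proj_u(v) = [26/29, -52/29, 39/29]

v·u = (-2)(-2) + (-2)(4) + (3)(-3) = -13
u·u = (-2)² + (4)² + (-3)² = 29
proj_u(v) = (v·u / u·u) × u = (-13/29) × u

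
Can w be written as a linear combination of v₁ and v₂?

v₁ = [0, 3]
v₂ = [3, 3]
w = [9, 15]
Yes

Form the augmented matrix and row-reduce:
[v₁|v₂|w] = 
  [  0,   3,   9]
  [  3,   3,  15]
Swap R1 ↔ R2
REF = 
  [  3,   3,  15]
  [  0,   3,   9]

No row of the form [0 0 | nonzero], so the system is consistent. Back-substitution gives c₁ = 2, c₂ = 3: w = (2)·v₁ + (3)·v₂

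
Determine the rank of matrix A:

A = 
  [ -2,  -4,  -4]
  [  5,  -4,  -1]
Row reduce:
R2 → R2 + (5/2)·R1
REF = 
  [ -2,  -4,  -4]
  [  0, -14, -11]
Pivot columns: 1, 2 → 2 pivots.

rank(A) = 2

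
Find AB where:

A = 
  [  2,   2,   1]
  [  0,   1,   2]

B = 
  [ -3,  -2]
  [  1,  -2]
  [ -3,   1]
AB = 
  [ -7,  -7]
  [ -5,   0]

A is 2×3 and B is 3×2, so AB is 2×2. Each entry is (row of A)·(column of B):
AB[1,1] = (2)(-3) + (2)(1) + (1)(-3) = -7
AB[1,2] = (2)(-2) + (2)(-2) + (1)(1) = -7
AB[2,1] = (0)(-3) + (1)(1) + (2)(-3) = -5
AB[2,2] = (0)(-2) + (1)(-2) + (2)(1) = 0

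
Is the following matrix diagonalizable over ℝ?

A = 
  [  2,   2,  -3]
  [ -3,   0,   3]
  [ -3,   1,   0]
No

Characteristic polynomial: det(λI - A) = λ³ - 2λ² - 6λ + 15
By the rational root theorem any rational root is an integer dividing 15; none of those is a root, so p(λ) has no rational roots and hence (being an irreducible cubic) no repeated roots.
Discriminant of the cubic: Δ = -1347
Δ < 0 ⇒ one real eigenvalue and a complex-conjugate pair: λ ≈ -2.58, 2.29 + 0.7557i, 2.29 - 0.7557i
Has complex eigenvalues (not diagonalizable over ℝ).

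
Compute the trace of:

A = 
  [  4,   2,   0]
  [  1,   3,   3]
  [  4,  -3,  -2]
5

tr(A) = 4 + 3 + -2 = 5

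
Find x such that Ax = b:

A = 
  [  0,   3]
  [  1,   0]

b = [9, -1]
Row reduce the augmented matrix [A|b]:
Swap R1 ↔ R2
REF = 
  [  1,   0,  -1]
  [  0,   3,   9]

Back-substitution:
x₂ = 9 / 3 = 3
x₁ = (-1 - (0)(3)) / 1 = -1

x = [-1, 3]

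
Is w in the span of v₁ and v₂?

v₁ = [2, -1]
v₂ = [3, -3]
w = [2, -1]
Yes

Form the augmented matrix and row-reduce:
[v₁|v₂|w] = 
  [  2,   3,   2]
  [ -1,  -3,  -1]
R2 → R2 + (1/2)·R1
REF = 
  [   2,    3,    2]
  [   0, -3/2,    0]

No row of the form [0 0 | nonzero], so the system is consistent. Back-substitution gives c₁ = 1, c₂ = 0: w = (1)·v₁ + (0)·v₂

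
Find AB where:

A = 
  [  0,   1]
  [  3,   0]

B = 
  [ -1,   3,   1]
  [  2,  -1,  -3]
A is 2×2 and B is 2×3, so AB is 2×3. Each entry is (row of A)·(column of B):
AB[1,1] = (0)(-1) + (1)(2) = 2
AB[1,2] = (0)(3) + (1)(-1) = -1
AB[1,3] = (0)(1) + (1)(-3) = -3
AB[2,1] = (3)(-1) + (0)(2) = -3
AB[2,2] = (3)(3) + (0)(-1) = 9
AB[2,3] = (3)(1) + (0)(-3) = 3

AB = 
  [  2,  -1,  -3]
  [ -3,   9,   3]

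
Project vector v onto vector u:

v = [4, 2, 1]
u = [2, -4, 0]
proj_u(v) = [0, 0, 0]

v·u = (4)(2) + (2)(-4) + (1)(0) = 0
u·u = (2)² + (-4)² + (0)² = 20
proj_u(v) = (v·u / u·u) × u = (0/20) × u = (0) × u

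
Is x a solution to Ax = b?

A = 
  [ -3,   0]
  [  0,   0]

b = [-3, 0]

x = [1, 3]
Yes

Ax = [-3, 0] = b ✓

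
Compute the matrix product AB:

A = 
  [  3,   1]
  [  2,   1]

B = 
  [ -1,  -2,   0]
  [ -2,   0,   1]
AB = 
  [ -5,  -6,   1]
  [ -4,  -4,   1]

A is 2×2 and B is 2×3, so AB is 2×3. Each entry is (row of A)·(column of B):
AB[1,1] = (3)(-1) + (1)(-2) = -5
AB[1,2] = (3)(-2) + (1)(0) = -6
AB[1,3] = (3)(0) + (1)(1) = 1
AB[2,1] = (2)(-1) + (1)(-2) = -4
AB[2,2] = (2)(-2) + (1)(0) = -4
AB[2,3] = (2)(0) + (1)(1) = 1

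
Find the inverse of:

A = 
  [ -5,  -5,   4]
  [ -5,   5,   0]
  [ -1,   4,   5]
det(A) = (-5)·((5)(5) - (0)(4)) - (-5)·((-5)(5) - (0)(-1)) + (4)·((-5)(4) - (5)(-1))
  = (-5)(25) - (-5)(-25) + (4)(-15)
  = -310
det(A) = -310 ≠ 0, so A is invertible.

Cofactors Cᵢⱼ = (-1)ⁱ⁺ʲ·Mᵢⱼ:
C = 
  [ 25,  25, -15]
  [ 41, -21,  25]
  [-20, -20, -50]

adj(A) = Cᵀ:
adj(A) = 
  [ 25,  41, -20]
  [ 25, -21, -20]
  [-15,  25, -50]

A⁻¹ = (-1/310) · adj(A):
A⁻¹ = 
  [  -5/62, -41/310,    2/31]
  [  -5/62,  21/310,    2/31]
  [   3/62,   -5/62,    5/31]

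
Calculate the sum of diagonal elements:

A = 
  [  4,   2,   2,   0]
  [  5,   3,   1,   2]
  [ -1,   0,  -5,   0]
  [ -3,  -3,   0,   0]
2

tr(A) = 4 + 3 + -5 + 0 = 2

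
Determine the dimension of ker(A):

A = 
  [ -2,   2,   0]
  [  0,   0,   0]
nullity(A) = 2

Row reduce:
(no row operations needed)
REF = 
  [ -2,   2,   0]
  [  0,   0,   0]
Pivot columns: 1 → 1 pivot.
rank(A) = 1, so nullity(A) = 3 - 1 = 2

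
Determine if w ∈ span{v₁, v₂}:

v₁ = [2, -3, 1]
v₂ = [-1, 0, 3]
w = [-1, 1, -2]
No

Form the augmented matrix and row-reduce:
[v₁|v₂|w] = 
  [  2,  -1,  -1]
  [ -3,   0,   1]
  [  1,   3,  -2]
R2 → R2 + (3/2)·R1
R3 → R3 - (1/2)·R1
R3 → R3 + (7/3)·R2
REF = 
  [   2,   -1,   -1]
  [   0, -3/2, -1/2]
  [   0,    0, -8/3]

Row 3 reads [0 0 | -8/3], i.e. 0 = -8/3, so the system is inconsistent and w ∉ span{v₁, v₂}.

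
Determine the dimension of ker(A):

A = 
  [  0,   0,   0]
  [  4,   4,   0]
nullity(A) = 2

Row reduce:
Swap R1 ↔ R2
REF = 
  [  4,   4,   0]
  [  0,   0,   0]
Pivot columns: 1 → 1 pivot.
rank(A) = 1, so nullity(A) = 3 - 1 = 2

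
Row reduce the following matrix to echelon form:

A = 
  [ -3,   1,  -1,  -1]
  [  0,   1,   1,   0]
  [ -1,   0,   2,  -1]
Row operations:
R3 → R3 - (1/3)·R1
R3 → R3 + (1/3)·R2

Resulting echelon form:
REF = 
  [  -3,    1,   -1,   -1]
  [   0,    1,    1,    0]
  [   0,    0,  8/3, -2/3]

Rank = 3 (number of non-zero pivot rows).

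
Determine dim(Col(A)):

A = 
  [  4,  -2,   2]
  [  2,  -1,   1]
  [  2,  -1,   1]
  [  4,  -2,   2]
Row reduce:
R2 → R2 - (1/2)·R1
R3 → R3 - (1/2)·R1
R4 → R4 - (1)·R1
REF = 
  [  4,  -2,   2]
  [  0,   0,   0]
  [  0,   0,   0]
  [  0,   0,   0]
Pivot columns: 1 → 1 pivot.
dim(Col(A)) = number of pivot columns = 1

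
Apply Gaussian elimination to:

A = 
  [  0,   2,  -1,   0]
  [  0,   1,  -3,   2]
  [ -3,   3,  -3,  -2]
Row operations:
Swap R1 ↔ R3
R3 → R3 - (2)·R2

Resulting echelon form:
REF = 
  [ -3,   3,  -3,  -2]
  [  0,   1,  -3,   2]
  [  0,   0,   5,  -4]

Rank = 3 (number of non-zero pivot rows).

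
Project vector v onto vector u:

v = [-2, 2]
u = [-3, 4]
proj_u(v) = [-42/25, 56/25]

v·u = (-2)(-3) + (2)(4) = 14
u·u = (-3)² + (4)² = 25
proj_u(v) = (v·u / u·u) × u = (14/25) × u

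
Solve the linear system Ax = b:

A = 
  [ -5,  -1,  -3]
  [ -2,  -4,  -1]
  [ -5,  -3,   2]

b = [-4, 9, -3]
x = [2, -3, -1]

Row reduce the augmented matrix [A|b]:
R2 → R2 - (2/5)·R1
R3 → R3 - (1)·R1
R3 → R3 - (5/9)·R2
REF = 
  [   -5,    -1,    -3,    -4]
  [    0, -18/5,   1/5,  53/5]
  [    0,     0,  44/9, -44/9]

Back-substitution:
x₃ = (-44/9) / (44/9) = -1
x₂ = (53/5 - (1/5)(-1)) / (-18/5) = -3
x₁ = (-4 - (-1)(-3) - (-3)(-1)) / (-5) = 2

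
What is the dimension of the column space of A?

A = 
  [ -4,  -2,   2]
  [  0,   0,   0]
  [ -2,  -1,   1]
dim(Col(A)) = 1

Row reduce:
R3 → R3 - (1/2)·R1
REF = 
  [ -4,  -2,   2]
  [  0,   0,   0]
  [  0,   0,   0]
Pivot columns: 1 → 1 pivot.
dim(Col(A)) = number of pivot columns = 1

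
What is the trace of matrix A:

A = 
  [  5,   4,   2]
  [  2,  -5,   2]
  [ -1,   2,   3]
3

tr(A) = 5 + -5 + 3 = 3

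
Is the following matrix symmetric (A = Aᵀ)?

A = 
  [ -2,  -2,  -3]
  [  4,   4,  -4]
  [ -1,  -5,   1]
No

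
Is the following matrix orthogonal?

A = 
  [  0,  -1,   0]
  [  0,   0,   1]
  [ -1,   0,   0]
Yes

AᵀA = 
  [  1,   0,   0]
  [  0,   1,   0]
  [  0,   0,   1]
= I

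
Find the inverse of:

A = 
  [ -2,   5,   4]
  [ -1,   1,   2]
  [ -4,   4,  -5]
det(A) = (-2)·((1)(-5) - (2)(4)) - (5)·((-1)(-5) - (2)(-4)) + (4)·((-1)(4) - (1)(-4))
  = (-2)(-13) - (5)(13) + (4)(0)
  = -39
det(A) = -39 ≠ 0, so A is invertible.

Cofactors Cᵢⱼ = (-1)ⁱ⁺ʲ·Mᵢⱼ:
C = 
  [-13, -13,   0]
  [ 41,  26, -12]
  [  6,   0,   3]

adj(A) = Cᵀ:
adj(A) = 
  [-13,  41,   6]
  [-13,  26,   0]
  [  0, -12,   3]

A⁻¹ = (-1/39) · adj(A):
A⁻¹ = 
  [   1/3, -41/39,  -2/13]
  [   1/3,   -2/3,      0]
  [     0,   4/13,  -1/13]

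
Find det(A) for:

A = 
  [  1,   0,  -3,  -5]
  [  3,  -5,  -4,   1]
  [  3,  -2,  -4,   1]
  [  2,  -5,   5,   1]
Cofactor expansion along row 1: det(A) = a₁₁M₁₁ - a₁₂M₁₂ + a₁₃M₁₃ - a₁₄M₁₄

M₁₁ = det[[-5, -4, 1]; [-2, -4, 1]; [-5, 5, 1]]
  = (-5)·((-4)(1) - (1)(5)) - (-4)·((-2)(1) - (1)(-5)) + (1)·((-2)(5) - (-4)(-5))
  = (-5)(-9) - (-4)(3) + (1)(-30)
  = 27
M₁₂ = det[[3, -4, 1]; [3, -4, 1]; [2, 5, 1]]
  = (3)·((-4)(1) - (1)(5)) - (-4)·((3)(1) - (1)(2)) + (1)·((3)(5) - (-4)(2))
  = (3)(-9) - (-4)(1) + (1)(23)
  = 0
M₁₃ = det[[3, -5, 1]; [3, -2, 1]; [2, -5, 1]]
  = (3)·((-2)(1) - (1)(-5)) - (-5)·((3)(1) - (1)(2)) + (1)·((3)(-5) - (-2)(2))
  = (3)(3) - (-5)(1) + (1)(-11)
  = 3
M₁₄ = det[[3, -5, -4]; [3, -2, -4]; [2, -5, 5]]
  = (3)·((-2)(5) - (-4)(-5)) - (-5)·((3)(5) - (-4)(2)) + (-4)·((3)(-5) - (-2)(2))
  = (3)(-30) - (-5)(23) + (-4)(-11)
  = 69

det(A) = (1)(27) - (0)(0) + (-3)(3) - (-5)(69) = 363

det(A) = 363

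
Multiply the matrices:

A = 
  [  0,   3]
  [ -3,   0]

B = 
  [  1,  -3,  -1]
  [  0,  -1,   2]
AB = 
  [  0,  -3,   6]
  [ -3,   9,   3]

A is 2×2 and B is 2×3, so AB is 2×3. Each entry is (row of A)·(column of B):
AB[1,1] = (0)(1) + (3)(0) = 0
AB[1,2] = (0)(-3) + (3)(-1) = -3
AB[1,3] = (0)(-1) + (3)(2) = 6
AB[2,1] = (-3)(1) + (0)(0) = -3
AB[2,2] = (-3)(-3) + (0)(-1) = 9
AB[2,3] = (-3)(-1) + (0)(2) = 3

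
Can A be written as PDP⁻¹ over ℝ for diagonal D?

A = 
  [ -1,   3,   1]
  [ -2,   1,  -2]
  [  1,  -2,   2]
No

Characteristic polynomial: det(λI - A) = λ³ - 2λ² - 11
By the rational root theorem any rational root is an integer dividing 11; none of those is a root, so p(λ) has no rational roots and hence (being an irreducible cubic) no repeated roots.
Discriminant of the cubic: Δ = -3619
Δ < 0 ⇒ one real eigenvalue and a complex-conjugate pair: λ ≈ 3.126, -0.5629 + 1.789i, -0.5629 - 1.789i
Has complex eigenvalues (not diagonalizable over ℝ).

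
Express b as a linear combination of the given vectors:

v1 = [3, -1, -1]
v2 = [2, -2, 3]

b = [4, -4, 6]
c1 = 0, c2 = 2

b = 0·v1 + 2·v2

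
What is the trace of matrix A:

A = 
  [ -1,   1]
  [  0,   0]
-1

tr(A) = -1 + 0 = -1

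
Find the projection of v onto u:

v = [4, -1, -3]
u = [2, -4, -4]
v·u = (4)(2) + (-1)(-4) + (-3)(-4) = 24
u·u = (2)² + (-4)² + (-4)² = 36
proj_u(v) = (v·u / u·u) × u = (24/36) × u = (2/3) × u

proj_u(v) = [4/3, -8/3, -8/3]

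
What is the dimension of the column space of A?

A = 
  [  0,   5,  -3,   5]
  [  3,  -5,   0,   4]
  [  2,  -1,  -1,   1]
Row reduce:
Swap R1 ↔ R2
R3 → R3 - (2/3)·R1
R3 → R3 - (7/15)·R2
REF = 
  [  3,  -5,   0,   4]
  [  0,   5,  -3,   5]
  [  0,   0, 2/5,  -4]
Pivot columns: 1, 2, 3 → 3 pivots.
dim(Col(A)) = number of pivot columns = 3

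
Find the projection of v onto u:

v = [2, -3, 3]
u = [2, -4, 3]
v·u = (2)(2) + (-3)(-4) + (3)(3) = 25
u·u = (2)² + (-4)² + (3)² = 29
proj_u(v) = (v·u / u·u) × u = (25/29) × u

proj_u(v) = [50/29, -100/29, 75/29]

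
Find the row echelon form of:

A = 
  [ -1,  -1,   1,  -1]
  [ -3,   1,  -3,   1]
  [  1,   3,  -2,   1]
Row operations:
R2 → R2 - (3)·R1
R3 → R3 + (1)·R1
R3 → R3 - (1/2)·R2

Resulting echelon form:
REF = 
  [ -1,  -1,   1,  -1]
  [  0,   4,  -6,   4]
  [  0,   0,   2,  -2]

Rank = 3 (number of non-zero pivot rows).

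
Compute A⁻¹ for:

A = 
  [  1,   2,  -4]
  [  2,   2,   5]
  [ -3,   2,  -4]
det(A) = (1)·((2)(-4) - (5)(2)) - (2)·((2)(-4) - (5)(-3)) + (-4)·((2)(2) - (2)(-3))
  = (1)(-18) - (2)(7) + (-4)(10)
  = -72
det(A) = -72 ≠ 0, so A is invertible.

Cofactors Cᵢⱼ = (-1)ⁱ⁺ʲ·Mᵢⱼ:
C = 
  [-18,  -7,  10]
  [  0, -16,  -8]
  [ 18, -13,  -2]

adj(A) = Cᵀ:
adj(A) = 
  [-18,   0,  18]
  [ -7, -16, -13]
  [ 10,  -8,  -2]

A⁻¹ = (-1/72) · adj(A):
A⁻¹ = 
  [  1/4,     0,  -1/4]
  [ 7/72,   2/9, 13/72]
  [-5/36,   1/9,  1/36]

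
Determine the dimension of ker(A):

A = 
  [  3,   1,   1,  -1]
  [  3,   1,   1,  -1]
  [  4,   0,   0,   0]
nullity(A) = 2

Row reduce:
R2 → R2 - (1)·R1
R3 → R3 - (4/3)·R1
Swap R2 ↔ R3
REF = 
  [   3,    1,    1,   -1]
  [   0, -4/3, -4/3,  4/3]
  [   0,    0,    0,    0]
Pivot columns: 1, 2 → 2 pivots.
rank(A) = 2, so nullity(A) = 4 - 2 = 2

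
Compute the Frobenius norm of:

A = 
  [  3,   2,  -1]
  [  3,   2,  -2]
||A||_F = 5.568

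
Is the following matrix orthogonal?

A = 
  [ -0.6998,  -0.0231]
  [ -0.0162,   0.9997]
No

AᵀA = 
  [  0.4900,   0]
  [  0,   0.9999]
≠ I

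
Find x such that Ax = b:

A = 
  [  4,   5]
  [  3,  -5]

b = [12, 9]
Row reduce the augmented matrix [A|b]:
R2 → R2 - (3/4)·R1
REF = 
  [    4,     5,    12]
  [    0, -35/4,     0]

Back-substitution:
x₂ = 0 / (-35/4) = 0
x₁ = (12 - (5)(0)) / 4 = 3

x = [3, 0]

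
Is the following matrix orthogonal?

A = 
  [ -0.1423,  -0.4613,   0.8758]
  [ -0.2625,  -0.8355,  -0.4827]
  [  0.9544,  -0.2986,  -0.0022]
Yes

AᵀA = 
  [  1,   0,   0]
  [  0,   1,  -0.0001]
  [  0,  -0.0001,   1]
≈ I (equal to I up to the 4-dp rounding of the entries)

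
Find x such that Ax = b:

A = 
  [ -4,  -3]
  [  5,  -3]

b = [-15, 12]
x = [3, 1]

Row reduce the augmented matrix [A|b]:
R2 → R2 + (5/4)·R1
REF = 
  [   -4,    -3,   -15]
  [    0, -27/4, -27/4]

Back-substitution:
x₂ = (-27/4) / (-27/4) = 1
x₁ = (-15 - (-3)(1)) / (-4) = 3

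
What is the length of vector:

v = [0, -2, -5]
5.385

||v||₂ = √((0)² + (-2)² + (-5)²) = √29 = 5.385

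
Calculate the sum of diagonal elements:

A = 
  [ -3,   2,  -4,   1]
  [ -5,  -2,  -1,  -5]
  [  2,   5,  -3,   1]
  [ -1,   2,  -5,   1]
-7

tr(A) = -3 + -2 + -3 + 1 = -7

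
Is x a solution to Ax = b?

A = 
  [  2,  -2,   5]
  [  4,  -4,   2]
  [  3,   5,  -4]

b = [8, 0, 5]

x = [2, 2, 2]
No

Ax = [10, 4, 8] ≠ b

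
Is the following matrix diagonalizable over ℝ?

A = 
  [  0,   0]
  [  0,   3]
Yes

tr(A) = 3, det(A) = 0
Characteristic polynomial: λ² - tr(A)λ + det(A) = λ² - 3λ
λ² - 3λ = λ(λ - 3)
Eigenvalues: 3, 0
λ=0: alg. mult. = 1, geom. mult. = 2 - rank(A - (0)I) = 2 - 1 = 1
λ=3: alg. mult. = 1, geom. mult. = 2 - rank(A - (3)I) = 2 - 1 = 1
Sum of geometric multiplicities equals n, so A has n independent eigenvectors.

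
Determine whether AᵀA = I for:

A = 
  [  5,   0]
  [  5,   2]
No

AᵀA = 
  [ 50,  10]
  [ 10,   4]
≠ I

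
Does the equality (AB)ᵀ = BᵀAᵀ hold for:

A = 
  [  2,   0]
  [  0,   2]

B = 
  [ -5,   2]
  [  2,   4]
Yes

(AB)ᵀ = 
  [-10,   4]
  [  4,   8]

BᵀAᵀ = 
  [-10,   4]
  [  4,   8]

Both sides are equal — this is the standard identity (AB)ᵀ = BᵀAᵀ, which holds for all A, B.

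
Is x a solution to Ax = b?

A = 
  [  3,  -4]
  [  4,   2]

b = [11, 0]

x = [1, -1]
No

Ax = [7, 2] ≠ b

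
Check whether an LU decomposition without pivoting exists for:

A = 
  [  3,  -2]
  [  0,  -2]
Yes.
A[1,1] = 3 ≠ 0, so Gaussian elimination proceeds without a row swap: multiplier ℓ₂₁ = (0)/(3) = 0, and U[2,2] = -2 - (0)(-2) = -2.
L = 
  [  1,   0]
  [  0,   1]
U = 
  [  3,  -2]
  [  0,  -2]
Check row 2 of LU: [(0)(3), (0)(-2) + (-2)] = [0, -2] = row 2 of A ✓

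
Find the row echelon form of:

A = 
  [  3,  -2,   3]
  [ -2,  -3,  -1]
Row operations:
R2 → R2 + (2/3)·R1

Resulting echelon form:
REF = 
  [    3,    -2,     3]
  [    0, -13/3,     1]

Rank = 2 (number of non-zero pivot rows).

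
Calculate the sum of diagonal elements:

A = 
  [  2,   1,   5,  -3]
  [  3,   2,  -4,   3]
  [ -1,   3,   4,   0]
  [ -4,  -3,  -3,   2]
10

tr(A) = 2 + 2 + 4 + 2 = 10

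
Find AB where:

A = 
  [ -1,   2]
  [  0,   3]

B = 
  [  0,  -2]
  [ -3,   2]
AB = 
  [ -6,   6]
  [ -9,   6]

A is 2×2 and B is 2×2, so AB is 2×2. Each entry is (row of A)·(column of B):
AB[1,1] = (-1)(0) + (2)(-3) = -6
AB[1,2] = (-1)(-2) + (2)(2) = 6
AB[2,1] = (0)(0) + (3)(-3) = -9
AB[2,2] = (0)(-2) + (3)(2) = 6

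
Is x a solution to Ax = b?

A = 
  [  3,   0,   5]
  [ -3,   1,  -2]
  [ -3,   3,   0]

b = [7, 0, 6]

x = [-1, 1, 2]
Yes

Ax = [7, 0, 6] = b ✓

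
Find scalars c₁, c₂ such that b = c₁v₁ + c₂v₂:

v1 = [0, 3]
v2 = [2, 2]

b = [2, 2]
c1 = 0, c2 = 1

b = 0·v1 + 1·v2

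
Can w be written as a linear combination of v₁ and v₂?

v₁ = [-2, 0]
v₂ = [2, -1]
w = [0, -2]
Yes

Form the augmented matrix and row-reduce:
[v₁|v₂|w] = 
  [ -2,   2,   0]
  [  0,  -1,  -2]
(already in echelon form — no row operations needed)

No row of the form [0 0 | nonzero], so the system is consistent. Back-substitution gives c₁ = 2, c₂ = 2: w = (2)·v₁ + (2)·v₂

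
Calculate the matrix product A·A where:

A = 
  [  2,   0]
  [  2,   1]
A² = A·A:
A²[1,1] = (2)(2) + (0)(2) = 4
A²[1,2] = (2)(0) + (0)(1) = 0
A²[2,1] = (2)(2) + (1)(2) = 6
A²[2,2] = (2)(0) + (1)(1) = 1
A² = 
  [  4,   0]
  [  6,   1]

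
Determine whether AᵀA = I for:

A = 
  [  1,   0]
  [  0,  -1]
Yes

AᵀA = 
  [  1,   0]
  [  0,   1]
= I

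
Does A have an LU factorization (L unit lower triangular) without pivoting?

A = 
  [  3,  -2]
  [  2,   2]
Yes.
A[1,1] = 3 ≠ 0, so Gaussian elimination proceeds without a row swap: multiplier ℓ₂₁ = (2)/(3) = 2/3, and U[2,2] = 2 - (2/3)(-2) = 10/3.
L = 
  [  1,   0]
  [2/3,   1]
U = 
  [   3,   -2]
  [   0, 10/3]
Check row 2 of LU: [(2/3)(3), (2/3)(-2) + (10/3)] = [2, 2] = row 2 of A ✓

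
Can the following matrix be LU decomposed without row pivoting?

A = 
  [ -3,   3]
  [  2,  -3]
Yes.
A[1,1] = -3 ≠ 0, so Gaussian elimination proceeds without a row swap: multiplier ℓ₂₁ = (2)/(-3) = -2/3, and U[2,2] = -3 - (-2/3)(3) = -1.
L = 
  [   1,    0]
  [-2/3,    1]
U = 
  [ -3,   3]
  [  0,  -1]
Check row 2 of LU: [(-2/3)(-3), (-2/3)(3) + (-1)] = [2, -3] = row 2 of A ✓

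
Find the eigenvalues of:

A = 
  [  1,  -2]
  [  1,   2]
λ = (3 + i√7)/2, (3 - i√7)/2  (≈ 1.5 + 1.323i, 1.5 - 1.323i)

tr(A) = 3, det(A) = 4
Characteristic polynomial: λ² - tr(A)λ + det(A) = λ² - 3λ + 4
λ² - 3λ + 4 = 0  ⇒  λ = (3 ± √((-3)² - 4·(4)))/2 = (3 ± √(-7))/2
  = (3 + i√7)/2,  (3 - i√7)/2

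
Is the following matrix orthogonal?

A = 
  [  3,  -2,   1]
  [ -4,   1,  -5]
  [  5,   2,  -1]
No

AᵀA = 
  [ 50,   0,  18]
  [  0,   9,  -9]
  [ 18,  -9,  27]
≠ I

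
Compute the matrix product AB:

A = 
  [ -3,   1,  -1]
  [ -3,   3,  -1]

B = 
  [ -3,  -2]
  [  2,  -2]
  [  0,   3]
AB = 
  [ 11,   1]
  [ 15,  -3]

A is 2×3 and B is 3×2, so AB is 2×2. Each entry is (row of A)·(column of B):
AB[1,1] = (-3)(-3) + (1)(2) + (-1)(0) = 11
AB[1,2] = (-3)(-2) + (1)(-2) + (-1)(3) = 1
AB[2,1] = (-3)(-3) + (3)(2) + (-1)(0) = 15
AB[2,2] = (-3)(-2) + (3)(-2) + (-1)(3) = -3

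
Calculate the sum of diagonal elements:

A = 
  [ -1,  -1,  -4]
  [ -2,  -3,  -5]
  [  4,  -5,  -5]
-9

tr(A) = -1 + -3 + -5 = -9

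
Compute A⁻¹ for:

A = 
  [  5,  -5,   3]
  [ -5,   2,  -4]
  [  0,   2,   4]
det(A) = (5)·((2)(4) - (-4)(2)) - (-5)·((-5)(4) - (-4)(0)) + (3)·((-5)(2) - (2)(0))
  = (5)(16) - (-5)(-20) + (3)(-10)
  = -50
det(A) = -50 ≠ 0, so A is invertible.

Cofactors Cᵢⱼ = (-1)ⁱ⁺ʲ·Mᵢⱼ:
C = 
  [ 16,  20, -10]
  [ 26,  20, -10]
  [ 14,   5, -15]

adj(A) = Cᵀ:
adj(A) = 
  [ 16,  26,  14]
  [ 20,  20,   5]
  [-10, -10, -15]

A⁻¹ = (-1/50) · adj(A):
A⁻¹ = 
  [ -8/25, -13/25,  -7/25]
  [  -2/5,   -2/5,  -1/10]
  [   1/5,    1/5,   3/10]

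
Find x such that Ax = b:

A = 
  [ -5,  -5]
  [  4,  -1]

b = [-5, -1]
x = [0, 1]

Row reduce the augmented matrix [A|b]:
R2 → R2 + (4/5)·R1
REF = 
  [ -5,  -5,  -5]
  [  0,  -5,  -5]

Back-substitution:
x₂ = (-5) / (-5) = 1
x₁ = (-5 - (-5)(1)) / (-5) = 0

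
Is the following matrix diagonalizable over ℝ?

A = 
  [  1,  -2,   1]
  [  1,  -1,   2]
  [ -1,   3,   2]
No

Characteristic polynomial: det(λI - A) = λ³ - 2λ² - 4λ - 2
By the rational root theorem any rational root is an integer dividing 2; none of those is a root, so p(λ) has no rational roots and hence (being an irreducible cubic) no repeated roots.
Discriminant of the cubic: Δ = -140
Δ < 0 ⇒ one real eigenvalue and a complex-conjugate pair: λ ≈ 3.365, -0.6826 + 0.3583i, -0.6826 - 0.3583i
Has complex eigenvalues (not diagonalizable over ℝ).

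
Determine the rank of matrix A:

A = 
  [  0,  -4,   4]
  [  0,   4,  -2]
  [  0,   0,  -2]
Row reduce:
R2 → R2 + (1)·R1
R3 → R3 + (1)·R2
REF = 
  [  0,  -4,   4]
  [  0,   0,   2]
  [  0,   0,   0]
Pivot columns: 2, 3 → 2 pivots.

rank(A) = 2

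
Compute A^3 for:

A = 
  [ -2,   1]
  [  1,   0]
A^3 = 
  [-12,   5]
  [  5,  -2]

A² = A·A:
A²[1,1] = (-2)(-2) + (1)(1) = 5
A²[1,2] = (-2)(1) + (1)(0) = -2
A²[2,1] = (1)(-2) + (0)(1) = -2
A²[2,2] = (1)(1) + (0)(0) = 1
A² = 
  [  5,  -2]
  [ -2,   1]

A^3 = A^2·A:
A^3[1,1] = (5)(-2) + (-2)(1) = -12
A^3[1,2] = (5)(1) + (-2)(0) = 5
A^3[2,1] = (-2)(-2) + (1)(1) = 5
A^3[2,2] = (-2)(1) + (1)(0) = -2
A^3 = 
  [-12,   5]
  [  5,  -2]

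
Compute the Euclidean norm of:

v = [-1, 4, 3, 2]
5.477

||v||₂ = √((-1)² + (4)² + (3)² + (2)²) = √30 = 5.477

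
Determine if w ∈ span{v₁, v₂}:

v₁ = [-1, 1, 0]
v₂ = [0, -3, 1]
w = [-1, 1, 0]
Yes

Form the augmented matrix and row-reduce:
[v₁|v₂|w] = 
  [ -1,   0,  -1]
  [  1,  -3,   1]
  [  0,   1,   0]
R2 → R2 + (1)·R1
R3 → R3 + (1/3)·R2
REF = 
  [ -1,   0,  -1]
  [  0,  -3,   0]
  [  0,   0,   0]

No row of the form [0 0 | nonzero], so the system is consistent. Back-substitution gives c₁ = 1, c₂ = 0: w = (1)·v₁ + (0)·v₂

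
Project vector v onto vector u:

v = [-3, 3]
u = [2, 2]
v·u = (-3)(2) + (3)(2) = 0
u·u = (2)² + (2)² = 8
proj_u(v) = (v·u / u·u) × u = (0/8) × u = (0) × u

proj_u(v) = [0, 0]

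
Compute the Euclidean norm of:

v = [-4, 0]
4

||v||₂ = √((-4)² + (0)²) = √16 = 4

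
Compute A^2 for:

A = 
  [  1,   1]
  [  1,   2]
A² = A·A:
A²[1,1] = (1)(1) + (1)(1) = 2
A²[1,2] = (1)(1) + (1)(2) = 3
A²[2,1] = (1)(1) + (2)(1) = 3
A²[2,2] = (1)(1) + (2)(2) = 5
A² = 
  [  2,   3]
  [  3,   5]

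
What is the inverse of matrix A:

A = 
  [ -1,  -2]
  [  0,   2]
det(A) = (-1)(2) - (-2)(0) = -2
For a 2×2 matrix, A⁻¹ = (1/det(A)) · [[d, -b], [-c, a]]
    = (-1/2) · [[2, 2], [0, -1]]

A⁻¹ = 
  [ -1,  -1]
  [  0, 1/2]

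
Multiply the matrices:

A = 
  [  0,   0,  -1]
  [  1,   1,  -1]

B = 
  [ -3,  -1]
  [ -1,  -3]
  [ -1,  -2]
AB = 
  [  1,   2]
  [ -3,  -2]

A is 2×3 and B is 3×2, so AB is 2×2. Each entry is (row of A)·(column of B):
AB[1,1] = (0)(-3) + (0)(-1) + (-1)(-1) = 1
AB[1,2] = (0)(-1) + (0)(-3) + (-1)(-2) = 2
AB[2,1] = (1)(-3) + (1)(-1) + (-1)(-1) = -3
AB[2,2] = (1)(-1) + (1)(-3) + (-1)(-2) = -2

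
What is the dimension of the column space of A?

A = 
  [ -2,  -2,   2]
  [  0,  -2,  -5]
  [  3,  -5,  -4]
dim(Col(A)) = 3

Row reduce:
R3 → R3 + (3/2)·R1
R3 → R3 - (4)·R2
REF = 
  [ -2,  -2,   2]
  [  0,  -2,  -5]
  [  0,   0,  19]
Pivot columns: 1, 2, 3 → 3 pivots.
dim(Col(A)) = number of pivot columns = 3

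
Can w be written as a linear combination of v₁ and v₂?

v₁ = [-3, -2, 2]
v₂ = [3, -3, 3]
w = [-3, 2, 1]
No

Form the augmented matrix and row-reduce:
[v₁|v₂|w] = 
  [ -3,   3,  -3]
  [ -2,  -3,   2]
  [  2,   3,   1]
R2 → R2 - (2/3)·R1
R3 → R3 + (2/3)·R1
R3 → R3 + (1)·R2
REF = 
  [ -3,   3,  -3]
  [  0,  -5,   4]
  [  0,   0,   3]

Row 3 reads [0 0 | 3], i.e. 0 = 3, so the system is inconsistent and w ∉ span{v₁, v₂}.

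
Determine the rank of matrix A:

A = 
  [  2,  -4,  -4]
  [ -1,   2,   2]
rank(A) = 1

Row reduce:
R2 → R2 + (1/2)·R1
REF = 
  [  2,  -4,  -4]
  [  0,   0,   0]
Pivot columns: 1 → 1 pivot.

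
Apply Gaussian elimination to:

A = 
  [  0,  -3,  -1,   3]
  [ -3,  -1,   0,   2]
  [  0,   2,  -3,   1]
Row operations:
Swap R1 ↔ R2
R3 → R3 + (2/3)·R2

Resulting echelon form:
REF = 
  [   -3,    -1,     0,     2]
  [    0,    -3,    -1,     3]
  [    0,     0, -11/3,     3]

Rank = 3 (number of non-zero pivot rows).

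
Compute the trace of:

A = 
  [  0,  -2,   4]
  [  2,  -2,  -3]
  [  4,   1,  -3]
-5

tr(A) = 0 + -2 + -3 = -5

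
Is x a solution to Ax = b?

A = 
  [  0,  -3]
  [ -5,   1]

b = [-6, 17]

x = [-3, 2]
Yes

Ax = [-6, 17] = b ✓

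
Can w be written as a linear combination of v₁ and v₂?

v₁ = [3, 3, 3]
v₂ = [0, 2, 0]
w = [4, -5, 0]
No

Form the augmented matrix and row-reduce:
[v₁|v₂|w] = 
  [  3,   0,   4]
  [  3,   2,  -5]
  [  3,   0,   0]
R2 → R2 - (1)·R1
R3 → R3 - (1)·R1
REF = 
  [  3,   0,   4]
  [  0,   2,  -9]
  [  0,   0,  -4]

Row 3 reads [0 0 | -4], i.e. 0 = -4, so the system is inconsistent and w ∉ span{v₁, v₂}.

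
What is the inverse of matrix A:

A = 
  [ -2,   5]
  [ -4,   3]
det(A) = (-2)(3) - (5)(-4) = 14
For a 2×2 matrix, A⁻¹ = (1/det(A)) · [[d, -b], [-c, a]]
    = (1/14) · [[3, -5], [4, -2]]

A⁻¹ = 
  [ 3/14, -5/14]
  [  2/7,  -1/7]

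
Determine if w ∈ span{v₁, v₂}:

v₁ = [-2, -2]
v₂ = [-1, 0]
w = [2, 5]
Yes

Form the augmented matrix and row-reduce:
[v₁|v₂|w] = 
  [ -2,  -1,   2]
  [ -2,   0,   5]
R2 → R2 - (1)·R1
REF = 
  [ -2,  -1,   2]
  [  0,   1,   3]

No row of the form [0 0 | nonzero], so the system is consistent. Back-substitution gives c₁ = -5/2, c₂ = 3: w = (-5/2)·v₁ + (3)·v₂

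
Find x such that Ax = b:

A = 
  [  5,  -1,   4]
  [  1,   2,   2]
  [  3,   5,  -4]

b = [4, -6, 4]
Row reduce the augmented matrix [A|b]:
R2 → R2 - (1/5)·R1
R3 → R3 - (3/5)·R1
R3 → R3 - (28/11)·R2
REF = 
  [      5,      -1,       4,       4]
  [      0,    11/5,     6/5,   -34/5]
  [      0,       0, -104/11,  208/11]

Back-substitution:
x₃ = (208/11) / (-104/11) = -2
x₂ = (-34/5 - (6/5)(-2)) / (11/5) = -2
x₁ = (4 - (-1)(-2) - (4)(-2)) / 5 = 2

x = [2, -2, -2]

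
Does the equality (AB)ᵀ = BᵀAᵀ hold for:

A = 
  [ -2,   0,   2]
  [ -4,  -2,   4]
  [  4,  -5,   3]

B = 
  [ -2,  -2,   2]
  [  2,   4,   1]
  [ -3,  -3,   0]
Yes

(AB)ᵀ = 
  [ -2,  -8, -27]
  [ -2, -12, -37]
  [ -4, -10,   3]

BᵀAᵀ = 
  [ -2,  -8, -27]
  [ -2, -12, -37]
  [ -4, -10,   3]

Both sides are equal — this is the standard identity (AB)ᵀ = BᵀAᵀ, which holds for all A, B.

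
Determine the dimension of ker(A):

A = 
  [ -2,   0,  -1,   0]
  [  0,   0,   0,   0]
nullity(A) = 3

Row reduce:
(no row operations needed)
REF = 
  [ -2,   0,  -1,   0]
  [  0,   0,   0,   0]
Pivot columns: 1 → 1 pivot.
rank(A) = 1, so nullity(A) = 4 - 1 = 3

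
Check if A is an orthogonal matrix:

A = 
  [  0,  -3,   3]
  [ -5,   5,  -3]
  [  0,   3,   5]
No

AᵀA = 
  [ 25, -25,  15]
  [-25,  43,  -9]
  [ 15,  -9,  43]
≠ I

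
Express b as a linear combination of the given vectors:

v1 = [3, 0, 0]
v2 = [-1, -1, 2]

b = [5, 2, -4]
c1 = 1, c2 = -2

b = 1·v1 + -2·v2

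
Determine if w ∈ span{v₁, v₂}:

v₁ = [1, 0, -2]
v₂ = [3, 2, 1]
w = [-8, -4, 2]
Yes

Form the augmented matrix and row-reduce:
[v₁|v₂|w] = 
  [  1,   3,  -8]
  [  0,   2,  -4]
  [ -2,   1,   2]
R3 → R3 + (2)·R1
R3 → R3 - (7/2)·R2
REF = 
  [  1,   3,  -8]
  [  0,   2,  -4]
  [  0,   0,   0]

No row of the form [0 0 | nonzero], so the system is consistent. Back-substitution gives c₁ = -2, c₂ = -2: w = (-2)·v₁ + (-2)·v₂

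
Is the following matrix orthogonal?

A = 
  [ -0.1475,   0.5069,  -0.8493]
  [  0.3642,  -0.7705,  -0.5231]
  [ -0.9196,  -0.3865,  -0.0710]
Yes

AᵀA = 
  [  1.0001,   0,   0.0001]
  [  0,   1,   0]
  [  0.0001,   0,   1]
≈ I (equal to I up to the 4-dp rounding of the entries)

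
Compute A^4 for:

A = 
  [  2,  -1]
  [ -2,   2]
A^4 = 
  [ 68, -48]
  [-96,  68]

A² = A·A:
A²[1,1] = (2)(2) + (-1)(-2) = 6
A²[1,2] = (2)(-1) + (-1)(2) = -4
A²[2,1] = (-2)(2) + (2)(-2) = -8
A²[2,2] = (-2)(-1) + (2)(2) = 6
A² = 
  [  6,  -4]
  [ -8,   6]

A^3 = A^2·A:
A^3[1,1] = (6)(2) + (-4)(-2) = 20
A^3[1,2] = (6)(-1) + (-4)(2) = -14
A^3[2,1] = (-8)(2) + (6)(-2) = -28
A^3[2,2] = (-8)(-1) + (6)(2) = 20
A^3 = 
  [ 20, -14]
  [-28,  20]

A^4 = A^3·A:
A^4[1,1] = (20)(2) + (-14)(-2) = 68
A^4[1,2] = (20)(-1) + (-14)(2) = -48
A^4[2,1] = (-28)(2) + (20)(-2) = -96
A^4[2,2] = (-28)(-1) + (20)(2) = 68
A^4 = 
  [ 68, -48]
  [-96,  68]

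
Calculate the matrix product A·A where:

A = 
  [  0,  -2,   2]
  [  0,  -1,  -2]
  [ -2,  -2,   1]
A² = A·A:
A²[1,1] = (0)(0) + (-2)(0) + (2)(-2) = -4
A²[1,2] = (0)(-2) + (-2)(-1) + (2)(-2) = -2
A²[1,3] = (0)(2) + (-2)(-2) + (2)(1) = 6
A²[2,1] = (0)(0) + (-1)(0) + (-2)(-2) = 4
A²[2,2] = (0)(-2) + (-1)(-1) + (-2)(-2) = 5
A²[2,3] = (0)(2) + (-1)(-2) + (-2)(1) = 0
A²[3,1] = (-2)(0) + (-2)(0) + (1)(-2) = -2
A²[3,2] = (-2)(-2) + (-2)(-1) + (1)(-2) = 4
A²[3,3] = (-2)(2) + (-2)(-2) + (1)(1) = 1
A² = 
  [ -4,  -2,   6]
  [  4,   5,   0]
  [ -2,   4,   1]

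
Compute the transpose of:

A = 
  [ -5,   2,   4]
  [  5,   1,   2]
Aᵀ = 
  [ -5,   5]
  [  2,   1]
  [  4,   2]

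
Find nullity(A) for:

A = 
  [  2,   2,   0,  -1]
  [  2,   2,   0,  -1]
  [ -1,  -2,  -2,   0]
nullity(A) = 2

Row reduce:
R2 → R2 - (1)·R1
R3 → R3 + (1/2)·R1
Swap R2 ↔ R3
REF = 
  [   2,    2,    0,   -1]
  [   0,   -1,   -2, -1/2]
  [   0,    0,    0,    0]
Pivot columns: 1, 2 → 2 pivots.
rank(A) = 2, so nullity(A) = 4 - 2 = 2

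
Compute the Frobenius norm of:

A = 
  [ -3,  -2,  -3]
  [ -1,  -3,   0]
||A||_F = 5.657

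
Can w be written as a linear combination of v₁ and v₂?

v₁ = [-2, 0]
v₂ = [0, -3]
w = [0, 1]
Yes

Form the augmented matrix and row-reduce:
[v₁|v₂|w] = 
  [ -2,   0,   0]
  [  0,  -3,   1]
(already in echelon form — no row operations needed)

No row of the form [0 0 | nonzero], so the system is consistent. Back-substitution gives c₁ = 0, c₂ = -1/3: w = (0)·v₁ + (-1/3)·v₂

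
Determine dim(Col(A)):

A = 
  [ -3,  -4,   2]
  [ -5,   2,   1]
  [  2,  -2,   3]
dim(Col(A)) = 3

Row reduce:
R2 → R2 - (5/3)·R1
R3 → R3 + (2/3)·R1
R3 → R3 + (7/13)·R2
REF = 
  [   -3,    -4,     2]
  [    0,  26/3,  -7/3]
  [    0,     0, 40/13]
Pivot columns: 1, 2, 3 → 3 pivots.
dim(Col(A)) = number of pivot columns = 3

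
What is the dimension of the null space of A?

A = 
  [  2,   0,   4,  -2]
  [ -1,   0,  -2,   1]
nullity(A) = 3

Row reduce:
R2 → R2 + (1/2)·R1
REF = 
  [  2,   0,   4,  -2]
  [  0,   0,   0,   0]
Pivot columns: 1 → 1 pivot.
rank(A) = 1, so nullity(A) = 4 - 1 = 3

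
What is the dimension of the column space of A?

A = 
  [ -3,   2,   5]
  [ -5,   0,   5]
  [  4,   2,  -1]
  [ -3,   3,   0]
Row reduce:
R2 → R2 - (5/3)·R1
R3 → R3 + (4/3)·R1
R4 → R4 - (1)·R1
R3 → R3 + (7/5)·R2
R4 → R4 + (3/10)·R2
R4 → R4 + (6)·R3
REF = 
  [   -3,     2,     5]
  [    0, -10/3, -10/3]
  [    0,     0,     1]
  [    0,     0,     0]
Pivot columns: 1, 2, 3 → 3 pivots.
dim(Col(A)) = number of pivot columns = 3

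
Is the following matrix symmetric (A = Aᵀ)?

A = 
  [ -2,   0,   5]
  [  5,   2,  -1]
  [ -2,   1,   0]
No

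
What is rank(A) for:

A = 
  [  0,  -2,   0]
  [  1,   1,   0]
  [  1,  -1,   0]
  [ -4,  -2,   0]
Row reduce:
Swap R1 ↔ R2
R3 → R3 - (1)·R1
R4 → R4 + (4)·R1
R3 → R3 - (1)·R2
R4 → R4 + (1)·R2
REF = 
  [  1,   1,   0]
  [  0,  -2,   0]
  [  0,   0,   0]
  [  0,   0,   0]
Pivot columns: 1, 2 → 2 pivots.

rank(A) = 2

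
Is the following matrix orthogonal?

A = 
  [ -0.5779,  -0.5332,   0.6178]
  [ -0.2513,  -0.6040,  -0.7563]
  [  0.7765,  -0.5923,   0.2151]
Yes

AᵀA = 
  [  1.0001,   0,   0.0001]
  [  0,   0.9999,   0]
  [  0.0001,   0,   0.9999]
≈ I (equal to I up to the 4-dp rounding of the entries)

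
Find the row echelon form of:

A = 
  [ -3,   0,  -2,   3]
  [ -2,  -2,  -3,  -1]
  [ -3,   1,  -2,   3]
Row operations:
R2 → R2 - (2/3)·R1
R3 → R3 - (1)·R1
R3 → R3 + (1/2)·R2

Resulting echelon form:
REF = 
  [  -3,    0,   -2,    3]
  [   0,   -2, -5/3,   -3]
  [   0,    0, -5/6, -3/2]

Rank = 3 (number of non-zero pivot rows).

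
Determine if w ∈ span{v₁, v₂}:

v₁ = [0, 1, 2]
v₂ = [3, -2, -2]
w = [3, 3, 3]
No

Form the augmented matrix and row-reduce:
[v₁|v₂|w] = 
  [  0,   3,   3]
  [  1,  -2,   3]
  [  2,  -2,   3]
Swap R1 ↔ R2
R3 → R3 - (2)·R1
R3 → R3 - (2/3)·R2
REF = 
  [  1,  -2,   3]
  [  0,   3,   3]
  [  0,   0,  -5]

Row 3 reads [0 0 | -5], i.e. 0 = -5, so the system is inconsistent and w ∉ span{v₁, v₂}.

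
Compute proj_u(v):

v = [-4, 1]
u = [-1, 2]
v·u = (-4)(-1) + (1)(2) = 6
u·u = (-1)² + (2)² = 5
proj_u(v) = (v·u / u·u) × u = (6/5) × u

proj_u(v) = [-6/5, 12/5]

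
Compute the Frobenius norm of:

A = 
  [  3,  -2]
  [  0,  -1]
||A||_F = 3.742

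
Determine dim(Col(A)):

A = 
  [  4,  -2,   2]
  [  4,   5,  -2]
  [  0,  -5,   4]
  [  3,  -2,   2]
dim(Col(A)) = 3

Row reduce:
R2 → R2 - (1)·R1
R4 → R4 - (3/4)·R1
R3 → R3 + (5/7)·R2
R4 → R4 + (1/14)·R2
R4 → R4 - (3/16)·R3
REF = 
  [  4,  -2,   2]
  [  0,   7,  -4]
  [  0,   0, 8/7]
  [  0,   0,   0]
Pivot columns: 1, 2, 3 → 3 pivots.
dim(Col(A)) = number of pivot columns = 3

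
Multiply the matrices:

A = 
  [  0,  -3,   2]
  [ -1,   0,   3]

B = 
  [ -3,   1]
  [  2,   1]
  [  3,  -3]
AB = 
  [  0,  -9]
  [ 12, -10]

A is 2×3 and B is 3×2, so AB is 2×2. Each entry is (row of A)·(column of B):
AB[1,1] = (0)(-3) + (-3)(2) + (2)(3) = 0
AB[1,2] = (0)(1) + (-3)(1) + (2)(-3) = -9
AB[2,1] = (-1)(-3) + (0)(2) + (3)(3) = 12
AB[2,2] = (-1)(1) + (0)(1) + (3)(-3) = -10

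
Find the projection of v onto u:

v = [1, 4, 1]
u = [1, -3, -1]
proj_u(v) = [-12/11, 36/11, 12/11]

v·u = (1)(1) + (4)(-3) + (1)(-1) = -12
u·u = (1)² + (-3)² + (-1)² = 11
proj_u(v) = (v·u / u·u) × u = (-12/11) × u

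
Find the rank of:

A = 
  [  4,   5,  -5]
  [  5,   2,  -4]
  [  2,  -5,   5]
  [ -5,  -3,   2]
rank(A) = 3

Row reduce:
R2 → R2 - (5/4)·R1
R3 → R3 - (1/2)·R1
R4 → R4 + (5/4)·R1
R3 → R3 - (30/17)·R2
R4 → R4 + (13/17)·R2
R4 → R4 + (43/60)·R3
REF = 
  [    4,     5,    -5]
  [    0, -17/4,   9/4]
  [    0,     0, 60/17]
  [    0,     0,     0]
Pivot columns: 1, 2, 3 → 3 pivots.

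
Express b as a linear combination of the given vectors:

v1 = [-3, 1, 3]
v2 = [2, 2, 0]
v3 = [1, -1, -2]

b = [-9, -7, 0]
c1 = 2, c2 = -3, c3 = 3

b = 2·v1 + -3·v2 + 3·v3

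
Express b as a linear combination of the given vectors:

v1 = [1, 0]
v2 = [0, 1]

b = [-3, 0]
c1 = -3, c2 = 0

b = -3·v1 + 0·v2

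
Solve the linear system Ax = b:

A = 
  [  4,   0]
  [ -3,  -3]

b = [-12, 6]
Row reduce the augmented matrix [A|b]:
R2 → R2 + (3/4)·R1
REF = 
  [  4,   0, -12]
  [  0,  -3,  -3]

Back-substitution:
x₂ = (-3) / (-3) = 1
x₁ = (-12 - (0)(1)) / 4 = -3

x = [-3, 1]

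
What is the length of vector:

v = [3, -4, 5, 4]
8.124

||v||₂ = √((3)² + (-4)² + (5)² + (4)²) = √66 = 8.124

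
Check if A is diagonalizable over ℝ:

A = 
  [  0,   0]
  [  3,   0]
No

tr(A) = 0, det(A) = 0
Characteristic polynomial: λ² - tr(A)λ + det(A) = λ²
λ² = λ²
Eigenvalues: 0, 0
λ=0: alg. mult. = 2, geom. mult. = 2 - rank(A - (0)I) = 2 - 1 = 1
Sum of geometric multiplicities = 1 < n = 2, so there aren't enough independent eigenvectors.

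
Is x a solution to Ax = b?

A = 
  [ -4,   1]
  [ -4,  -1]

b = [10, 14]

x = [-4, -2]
No

Ax = [14, 18] ≠ b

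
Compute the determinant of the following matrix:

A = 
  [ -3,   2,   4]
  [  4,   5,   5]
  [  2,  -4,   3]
Cofactor expansion along row 1:
det(A) = (-3)·((5)(3) - (5)(-4)) - (2)·((4)(3) - (5)(2)) + (4)·((4)(-4) - (5)(2))
  = (-3)(35) - (2)(2) + (4)(-26)
  = -213

det(A) = -213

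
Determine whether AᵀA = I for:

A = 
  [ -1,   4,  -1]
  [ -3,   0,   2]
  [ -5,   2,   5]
No

AᵀA = 
  [ 35, -14, -30]
  [-14,  20,   6]
  [-30,   6,  30]
≠ I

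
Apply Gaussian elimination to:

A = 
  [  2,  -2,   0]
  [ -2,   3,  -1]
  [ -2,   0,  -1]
Row operations:
R2 → R2 + (1)·R1
R3 → R3 + (1)·R1
R3 → R3 + (2)·R2

Resulting echelon form:
REF = 
  [  2,  -2,   0]
  [  0,   1,  -1]
  [  0,   0,  -3]

Rank = 3 (number of non-zero pivot rows).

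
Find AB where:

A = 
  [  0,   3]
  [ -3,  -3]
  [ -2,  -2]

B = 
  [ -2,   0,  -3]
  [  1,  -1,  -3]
AB = 
  [  3,  -3,  -9]
  [  3,   3,  18]
  [  2,   2,  12]

A is 3×2 and B is 2×3, so AB is 3×3. Each entry is (row of A)·(column of B):
AB[1,1] = (0)(-2) + (3)(1) = 3
AB[1,2] = (0)(0) + (3)(-1) = -3
AB[1,3] = (0)(-3) + (3)(-3) = -9
AB[2,1] = (-3)(-2) + (-3)(1) = 3
AB[2,2] = (-3)(0) + (-3)(-1) = 3
AB[2,3] = (-3)(-3) + (-3)(-3) = 18
AB[3,1] = (-2)(-2) + (-2)(1) = 2
AB[3,2] = (-2)(0) + (-2)(-1) = 2
AB[3,3] = (-2)(-3) + (-2)(-3) = 12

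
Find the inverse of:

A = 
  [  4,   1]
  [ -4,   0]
det(A) = (4)(0) - (1)(-4) = 4
For a 2×2 matrix, A⁻¹ = (1/det(A)) · [[d, -b], [-c, a]]
    = (1/4) · [[0, -1], [4, 4]]

A⁻¹ = 
  [   0, -1/4]
  [   1,    1]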